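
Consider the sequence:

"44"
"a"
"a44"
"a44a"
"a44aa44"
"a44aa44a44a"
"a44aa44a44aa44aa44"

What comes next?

Each term (from the third on) is the previous term followed by the one before it: term 3 = a·44 = a44.
Continuing: a44aa44a44aa44aa44 · a44aa44a44a gives term 8.

a44aa44a44aa44aa44a44aa44a44a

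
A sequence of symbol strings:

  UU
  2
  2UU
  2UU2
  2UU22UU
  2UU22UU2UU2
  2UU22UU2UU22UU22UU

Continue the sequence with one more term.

Each term (from the third on) is the previous term followed by the one before it: term 3 = 2·UU = 2UU.
The next term joins 2UU22UU2UU22UU22UU and 2UU22UU2UU2.

2UU22UU2UU22UU22UU2UU22UU2UU2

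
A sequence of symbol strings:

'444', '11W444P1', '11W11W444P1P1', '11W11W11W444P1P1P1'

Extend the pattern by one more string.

11W11W11W11W444P1P1P1P1

Every step adds 11W to the front and P1 to the end of the previous string.
So the next term is 11W·11W11W11W444P1P1P1·P1.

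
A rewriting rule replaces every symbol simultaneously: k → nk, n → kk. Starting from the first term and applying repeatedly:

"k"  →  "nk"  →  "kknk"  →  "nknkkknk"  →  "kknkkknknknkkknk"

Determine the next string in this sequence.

Replace each of the 16 characters of kknkkknknknkkknk in place — nk nk kk nk nk nk kk nk kk nk kk nk nk nk kk nk — and concatenate.

nknkkknknknkkknkkknkkknknknkkknk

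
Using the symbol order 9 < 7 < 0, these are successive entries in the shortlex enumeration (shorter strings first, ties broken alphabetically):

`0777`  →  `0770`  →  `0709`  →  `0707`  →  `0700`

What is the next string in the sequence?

The successor of 0700 increments the rightmost position that isn't already 0 and resets every position after it to 9.

0099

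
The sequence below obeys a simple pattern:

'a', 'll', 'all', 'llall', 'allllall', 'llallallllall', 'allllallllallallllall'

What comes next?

From term 3 onward, concatenate the second-to-last term with the last: a·ll = all, ll·all = llall, …
So term 8 is llallallllall·allllallllallallllall.

llallallllallallllallllallallllall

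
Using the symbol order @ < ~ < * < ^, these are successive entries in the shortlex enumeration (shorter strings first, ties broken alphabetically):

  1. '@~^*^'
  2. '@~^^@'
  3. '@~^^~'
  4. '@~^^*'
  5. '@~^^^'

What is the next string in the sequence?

Treat @~^^^ as a base-4 numeral over the given alphabet and add one, carrying through any trailing ^'s.

@*@@@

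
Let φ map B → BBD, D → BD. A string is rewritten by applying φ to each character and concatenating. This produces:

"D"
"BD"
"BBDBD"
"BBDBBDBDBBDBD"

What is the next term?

Rewriting the 13 symbols of BBDBBDBDBBDBD one by one yields BBD BBD BD BBD BBD BD BBD BD BBD BBD BD BBD BD; concatenated:

BBDBBDBDBBDBBDBDBBDBDBBDBBDBDBBDBD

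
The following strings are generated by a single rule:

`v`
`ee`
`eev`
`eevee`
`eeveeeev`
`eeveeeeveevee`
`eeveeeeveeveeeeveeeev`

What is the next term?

eeveeeeveeveeeeveeeeveeveeeeveevee

This is a Fibonacci-style word recurrence s(k) = s(k−1)·s(k−2): e.g. ee·v = eev.
So term 8 is eeveeeeveeveeeeveeeev·eeveeeeveevee.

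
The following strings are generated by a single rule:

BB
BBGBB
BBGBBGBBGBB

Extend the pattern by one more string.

Every step duplicates the string with 'G' between the halves.
Doubling BBGBBGBBGBB with 'G' between the halves:

BBGBBGBBGBBGBBGBBGBBGBB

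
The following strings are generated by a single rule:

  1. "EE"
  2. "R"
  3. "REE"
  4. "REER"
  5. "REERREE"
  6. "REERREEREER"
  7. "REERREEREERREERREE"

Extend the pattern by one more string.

This is a Fibonacci-style word recurrence s(k) = s(k−1)·s(k−2): e.g. R·EE = REE.
So term 8 is REERREEREERREERREE·REERREEREER.

REERREEREERREERREEREERREEREER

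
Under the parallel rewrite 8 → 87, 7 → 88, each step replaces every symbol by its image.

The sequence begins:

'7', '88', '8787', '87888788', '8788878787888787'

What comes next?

87888787878887888788878787888788

φ(8788878787888787) expands symbol-by-symbol to 87 88 87 87 87 88 87 88 87 88 87 87 87 88 87 88; joining the 16 pieces gives the next term.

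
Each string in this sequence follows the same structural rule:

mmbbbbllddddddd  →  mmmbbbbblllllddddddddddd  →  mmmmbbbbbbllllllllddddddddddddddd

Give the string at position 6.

The n-th term is n+1 m's then n+3 b's then 3n-1 l's then 4n+3 d's (n = 1, 2, …).
At n = 6 the blocks have lengths 7, 9, 17, 27.

mmmmmmmbbbbbbbbblllllllllllllllllddddddddddddddddddddddddddd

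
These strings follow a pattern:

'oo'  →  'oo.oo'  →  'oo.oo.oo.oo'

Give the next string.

Each string is two copies of the previous one joined by '.'.
Doubling oo.oo.oo.oo with '.' between the halves:

oo.oo.oo.oo.oo.oo.oo.oo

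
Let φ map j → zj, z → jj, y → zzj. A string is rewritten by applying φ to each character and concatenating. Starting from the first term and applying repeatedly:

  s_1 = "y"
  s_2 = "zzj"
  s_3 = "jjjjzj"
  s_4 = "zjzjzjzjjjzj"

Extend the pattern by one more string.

jjzjjjzjjjzjjjzjzjzjjjzj

Apply φ to zjzjzjzjjjzj symbol by symbol: z→jj, j→zj, z→jj, j→zj, z→jj, j→zj, z→jj, j→zj, j→zj, j→zj, z→jj, j→zj; joined: jj zj jj zj jj zj jj zj zj zj jj zj.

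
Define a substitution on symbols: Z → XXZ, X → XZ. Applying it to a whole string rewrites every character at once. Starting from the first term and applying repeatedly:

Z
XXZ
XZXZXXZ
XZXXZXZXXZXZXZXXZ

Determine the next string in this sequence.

XZXXZXZXZXXZXZXXZXZXZXXZXZXXZXZXXZXZXZXXZ

Applying the rule to each of the 17 symbols of XZXXZXZXXZXZXZXXZ gives the pieces XZ XXZ XZ XZ XXZ XZ XXZ XZ XZ XXZ XZ XXZ XZ XXZ XZ XZ XXZ, which concatenate to the answer.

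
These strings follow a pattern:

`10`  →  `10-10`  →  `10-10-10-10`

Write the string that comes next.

10-10-10-10-10-10-10-10

Every step duplicates the string with '-' between the halves.
One more doubling of 10-10-10-10 gives the answer.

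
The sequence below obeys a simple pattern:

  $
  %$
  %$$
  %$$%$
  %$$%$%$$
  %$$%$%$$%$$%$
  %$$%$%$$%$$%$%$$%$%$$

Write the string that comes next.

%$$%$%$$%$$%$%$$%$%$$%$$%$%$$%$$%$

Each term (from the third on) is the previous term followed by the one before it: term 3 = %$·$ = %$$.
So term 8 is %$$%$%$$%$$%$%$$%$%$$·%$$%$%$$%$$%$.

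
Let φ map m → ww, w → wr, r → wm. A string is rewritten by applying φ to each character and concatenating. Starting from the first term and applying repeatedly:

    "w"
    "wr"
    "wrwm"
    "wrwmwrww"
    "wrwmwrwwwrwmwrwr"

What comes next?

Rewriting the 16 symbols of wrwmwrwwwrwmwrwr one by one yields wr wm wr ww wr wm wr wr wr wm wr ww wr wm wr wm; concatenated:

wrwmwrwwwrwmwrwrwrwmwrwwwrwmwrwm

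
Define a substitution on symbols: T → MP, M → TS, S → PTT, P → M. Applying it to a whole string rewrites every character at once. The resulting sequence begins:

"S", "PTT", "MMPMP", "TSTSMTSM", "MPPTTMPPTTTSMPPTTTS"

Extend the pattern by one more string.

Rewriting the 19 symbols of MPPTTMPPTTTSMPPTTTS one by one yields TS M M MP MP TS M M MP MP MP PTT TS M M MP MP MP PTT; concatenated:

TSMMMPMPTSMMMPMPMPPTTTSMMMPMPMPPTT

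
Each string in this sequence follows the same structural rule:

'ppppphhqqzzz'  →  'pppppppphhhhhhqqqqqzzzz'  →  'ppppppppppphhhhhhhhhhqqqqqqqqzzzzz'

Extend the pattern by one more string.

Each string has the form p^{3n+2} h^{4n-2} q^{3n-1} z^{n+2} (n = 1, 2, …).
At n = 4 the blocks have lengths 14, 14, 11, 6.

pppppppppppppphhhhhhhhhhhhhhqqqqqqqqqqqzzzzzz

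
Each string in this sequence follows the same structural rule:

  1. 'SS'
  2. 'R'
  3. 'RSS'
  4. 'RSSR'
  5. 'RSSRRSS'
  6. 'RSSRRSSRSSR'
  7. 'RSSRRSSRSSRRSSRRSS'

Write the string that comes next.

RSSRRSSRSSRRSSRRSSRSSRRSSRSSR

From term 3 onward, concatenate the last term with the second-to-last: R·SS = RSS, RSS·R = RSSR, …
The next term joins RSSRRSSRSSRRSSRRSS and RSSRRSSRSSR.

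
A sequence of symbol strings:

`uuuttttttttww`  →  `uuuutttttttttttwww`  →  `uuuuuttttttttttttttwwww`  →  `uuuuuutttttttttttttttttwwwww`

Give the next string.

uuuuuuuttttttttttttttttttttwwwwww

Reading off run lengths: u runs 3, 4, 5, 6; t runs 8, 11, 14, 17; w runs 2, 3, 4, 5 — each is linear in n, where the shown terms are n = 2, 3, 4, 5.
At n = 6 the blocks have lengths 7, 20, 6.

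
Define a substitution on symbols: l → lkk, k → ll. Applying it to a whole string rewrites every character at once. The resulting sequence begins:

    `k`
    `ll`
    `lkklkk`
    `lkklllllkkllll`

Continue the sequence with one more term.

Replace each of the 14 characters of lkklllllkkllll in place — lkk ll ll lkk lkk lkk lkk lkk ll ll lkk lkk lkk lkk — and concatenate.

lkklllllkklkklkklkklkklllllkklkklkklkk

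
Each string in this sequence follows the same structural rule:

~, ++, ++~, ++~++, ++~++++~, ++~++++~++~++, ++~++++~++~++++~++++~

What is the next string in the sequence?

++~++++~++~++++~++++~++~++++~++~++

This is a Fibonacci-style word recurrence s(k) = s(k−1)·s(k−2): e.g. ++·~ = ++~.
So term 8 is ++~++++~++~++++~++++~·++~++++~++~++.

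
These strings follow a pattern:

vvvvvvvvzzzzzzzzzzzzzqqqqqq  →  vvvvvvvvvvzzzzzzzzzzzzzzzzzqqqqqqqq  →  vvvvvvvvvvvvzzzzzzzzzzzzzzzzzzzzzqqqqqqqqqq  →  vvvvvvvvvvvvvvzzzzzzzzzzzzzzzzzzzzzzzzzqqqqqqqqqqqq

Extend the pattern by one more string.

vvvvvvvvvvvvvvvvzzzzzzzzzzzzzzzzzzzzzzzzzzzzzqqqqqqqqqqqqqq

Reading off run lengths: v runs 8, 10, 12, 14; z runs 13, 17, 21, 25; q runs 6, 8, 10, 12 — each is linear in n, where the shown terms are n = 3, 4, 5, 6.
At n = 7 the blocks have lengths 16, 29, 14.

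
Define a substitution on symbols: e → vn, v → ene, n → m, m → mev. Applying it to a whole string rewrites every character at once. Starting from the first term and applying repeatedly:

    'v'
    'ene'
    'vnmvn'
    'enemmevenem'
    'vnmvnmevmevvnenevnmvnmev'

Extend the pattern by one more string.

φ(vnmvnmevmevvnenevnmvnmev) expands symbol-by-symbol to ene m mev ene m mev vn ene mev vn ene ene m vn m vn ene m mev ene m mev vn ene; joining the 24 pieces gives the next term.

enemmevenemmevvnenemevvneneenemvnmvnenemmevenemmevvnene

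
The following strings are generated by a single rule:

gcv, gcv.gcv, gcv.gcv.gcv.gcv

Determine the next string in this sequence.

Every step duplicates the string with '.' between the halves.
One more doubling of gcv.gcv.gcv.gcv gives the answer.

gcv.gcv.gcv.gcv.gcv.gcv.gcv.gcv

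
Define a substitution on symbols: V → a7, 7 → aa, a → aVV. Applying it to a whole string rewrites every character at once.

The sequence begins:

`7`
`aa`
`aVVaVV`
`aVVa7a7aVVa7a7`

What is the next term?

Rewriting the 14 symbols of aVVa7a7aVVa7a7 one by one yields aVV a7 a7 aVV aa aVV aa aVV a7 a7 aVV aa aVV aa; concatenated:

aVVa7a7aVVaaaVVaaaVVa7a7aVVaaaVVaa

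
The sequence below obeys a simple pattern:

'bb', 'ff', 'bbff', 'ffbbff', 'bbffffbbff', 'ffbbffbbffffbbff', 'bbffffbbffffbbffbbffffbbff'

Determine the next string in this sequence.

ffbbffbbffffbbffbbffffbbffffbbffbbffffbbff

Each term (from the third on) is the two preceding terms concatenated in order: term 3 = bb·ff = bbff.
Continuing: ffbbffbbffffbbff · bbffffbbffffbbffbbffffbbff gives term 8.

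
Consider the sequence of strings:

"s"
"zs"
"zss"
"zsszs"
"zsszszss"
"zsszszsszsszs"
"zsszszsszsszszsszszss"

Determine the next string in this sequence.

zsszszsszsszszsszszsszsszszsszsszs

From term 3 onward, concatenate the last term with the second-to-last: zs·s = zss, zss·zs = zsszs, …
So term 8 is zsszszsszsszszsszszss·zsszszsszsszs.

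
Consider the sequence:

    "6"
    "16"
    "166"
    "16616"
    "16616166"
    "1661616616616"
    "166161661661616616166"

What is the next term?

Each term (from the third on) is the previous term followed by the one before it: term 3 = 16·6 = 166.
So term 8 is 166161661661616616166·1661616616616.

1661616616616166161661661616616616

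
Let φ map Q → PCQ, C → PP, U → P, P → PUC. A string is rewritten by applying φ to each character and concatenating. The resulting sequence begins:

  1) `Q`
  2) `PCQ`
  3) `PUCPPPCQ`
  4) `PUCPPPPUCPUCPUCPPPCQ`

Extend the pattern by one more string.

Replace each of the 20 characters of PUCPPPPUCPUCPUCPPPCQ in place — PUC P PP PUC PUC PUC PUC P PP PUC P PP PUC P PP PUC PUC PUC PP PCQ — and concatenate.

PUCPPPPUCPUCPUCPUCPPPPUCPPPPUCPPPPUCPUCPUCPPPCQ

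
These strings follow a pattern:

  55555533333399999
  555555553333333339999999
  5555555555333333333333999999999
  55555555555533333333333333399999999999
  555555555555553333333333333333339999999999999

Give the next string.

Reading off run lengths: 5 runs 6, 8, 10, 12, 14; 3 runs 6, 9, 12, 15, 18; 9 runs 5, 7, 9, 11, 13 — each is linear in n, where the shown terms are n = 2, 3, 4, 5, 6.
Setting n = 7 gives 16, 21, 15 characters in each block.

5555555555555555333333333333333333333999999999999999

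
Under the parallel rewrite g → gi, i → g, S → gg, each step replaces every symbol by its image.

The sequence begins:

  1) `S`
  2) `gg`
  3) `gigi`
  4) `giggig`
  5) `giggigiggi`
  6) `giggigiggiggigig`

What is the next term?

giggigiggiggigiggigiggiggi

φ(giggigiggiggigig) expands symbol-by-symbol to gi g gi gi g gi g gi gi g gi gi g gi g gi; joining the 16 pieces gives the next term.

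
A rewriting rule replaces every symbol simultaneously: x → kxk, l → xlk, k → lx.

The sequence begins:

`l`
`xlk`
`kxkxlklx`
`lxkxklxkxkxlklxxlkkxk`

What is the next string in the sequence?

xlkkxklxkxklxxlkkxklxkxklxkxkxlklxxlkkxkkxkxlklxlxkxklx

Applying the rule to each of the 21 symbols of lxkxklxkxkxlklxxlkkxk gives the pieces xlk kxk lx kxk lx xlk kxk lx kxk lx kxk xlk lx xlk kxk kxk xlk lx lx kxk lx, which concatenate to the answer.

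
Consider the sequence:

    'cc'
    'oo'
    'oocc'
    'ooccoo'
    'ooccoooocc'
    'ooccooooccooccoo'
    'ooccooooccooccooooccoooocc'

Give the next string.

From term 3 onward, concatenate the last term with the second-to-last: oo·cc = oocc, oocc·oo = ooccoo, …
So term 8 is ooccooooccooccooooccoooocc·ooccooooccooccoo.

ooccooooccooccooooccooooccooccooooccooccoo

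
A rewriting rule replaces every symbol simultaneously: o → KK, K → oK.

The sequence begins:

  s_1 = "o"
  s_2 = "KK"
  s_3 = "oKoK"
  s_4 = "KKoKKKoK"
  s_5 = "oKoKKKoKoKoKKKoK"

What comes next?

KKoKKKoKoKoKKKoKKKoKKKoKoKoKKKoK

φ(oKoKKKoKoKoKKKoK) expands symbol-by-symbol to KK oK KK oK oK oK KK oK KK oK KK oK oK oK KK oK; joining the 16 pieces gives the next term.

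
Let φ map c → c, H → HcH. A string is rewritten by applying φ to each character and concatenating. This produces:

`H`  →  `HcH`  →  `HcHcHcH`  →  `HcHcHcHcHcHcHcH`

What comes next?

Replace each of the 15 characters of HcHcHcHcHcHcHcH in place — HcH c HcH c HcH c HcH c HcH c HcH c HcH c HcH — and concatenate.

HcHcHcHcHcHcHcHcHcHcHcHcHcHcHcH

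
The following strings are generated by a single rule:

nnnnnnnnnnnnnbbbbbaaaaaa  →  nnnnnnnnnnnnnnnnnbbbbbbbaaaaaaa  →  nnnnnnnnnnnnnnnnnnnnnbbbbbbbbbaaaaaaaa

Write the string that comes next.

Term n consists of 4n+1 n's, followed by 2n-1 b's, followed by n+3 a's, where the shown terms are n = 3, 4, 5.
At n = 6 the blocks have lengths 25, 11, 9.

nnnnnnnnnnnnnnnnnnnnnnnnnbbbbbbbbbbbaaaaaaaaa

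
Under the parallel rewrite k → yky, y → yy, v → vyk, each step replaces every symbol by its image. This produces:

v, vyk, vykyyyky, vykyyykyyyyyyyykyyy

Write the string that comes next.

Rewriting the 19 symbols of vykyyykyyyyyyyykyyy one by one yields vyk yy yky yy yy yy yky yy yy yy yy yy yy yy yy yky yy yy yy; concatenated:

vykyyykyyyyyyyykyyyyyyyyyyyyyyyyyykyyyyyyy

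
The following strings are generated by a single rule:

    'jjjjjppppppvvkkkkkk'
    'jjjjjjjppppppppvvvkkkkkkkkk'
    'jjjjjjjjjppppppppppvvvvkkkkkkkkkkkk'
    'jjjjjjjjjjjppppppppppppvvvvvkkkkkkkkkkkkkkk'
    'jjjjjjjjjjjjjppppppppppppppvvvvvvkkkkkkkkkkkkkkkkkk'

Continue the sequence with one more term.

Reading off run lengths: j runs 5, 7, 9, 11, 13; p runs 6, 8, 10, 12, 14; v runs 2, 3, 4, 5, 6; k runs 6, 9, 12, 15, 18 — each is linear in n, where the shown terms are n = 2, 3, 4, 5, 6.
For the next term, n = 7, so the run lengths are 15, 16, 7, 21.

jjjjjjjjjjjjjjjppppppppppppppppvvvvvvvkkkkkkkkkkkkkkkkkkkkk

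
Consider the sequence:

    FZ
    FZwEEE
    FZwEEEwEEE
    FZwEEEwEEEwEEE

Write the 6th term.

Every step adds wEEE to the end: s(k+1) = s(k)·wEEE.
From FZwEEEwEEEwEEE, 2 further steps: FZwEEEwEEEwEEE → FZwEEEwEEEwEEEwEEE → (answer).

FZwEEEwEEEwEEEwEEEwEEE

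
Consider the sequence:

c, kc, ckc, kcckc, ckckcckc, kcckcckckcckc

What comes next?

This is a Fibonacci-style word recurrence s(k) = s(k−2)·s(k−1): e.g. c·kc = ckc.
So term 7 is ckckcckc·kcckcckckcckc.

ckckcckckcckcckckcckc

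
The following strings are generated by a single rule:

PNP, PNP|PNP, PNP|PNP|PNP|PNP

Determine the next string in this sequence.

PNP|PNP|PNP|PNP|PNP|PNP|PNP|PNP

Each string is two copies of the previous one joined by '|'.
So the next term is two copies of PNP|PNP|PNP|PNP with '|' between the halves.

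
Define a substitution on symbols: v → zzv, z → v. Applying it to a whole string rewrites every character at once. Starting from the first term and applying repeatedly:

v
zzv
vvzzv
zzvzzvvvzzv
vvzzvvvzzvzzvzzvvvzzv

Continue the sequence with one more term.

Replace each of the 21 characters of vvzzvvvzzvzzvzzvvvzzv in place — zzv zzv v v zzv zzv zzv v v zzv v v zzv v v zzv zzv zzv v v zzv — and concatenate.

zzvzzvvvzzvzzvzzvvvzzvvvzzvvvzzvzzvzzvvvzzv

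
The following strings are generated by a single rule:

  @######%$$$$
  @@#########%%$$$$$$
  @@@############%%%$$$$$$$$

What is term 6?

@@@@@@#####################%%%%%%$$$$$$$$$$$$$$

The n-th term is n @'s then 3n+3 #'s then n %'s then 2n+2 $'s (n = 1, 2, …).
Setting n = 6 gives 6, 21, 6, 14 characters in each block.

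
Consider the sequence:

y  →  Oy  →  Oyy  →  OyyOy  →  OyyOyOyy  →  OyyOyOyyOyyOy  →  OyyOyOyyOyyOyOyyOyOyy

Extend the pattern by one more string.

From term 3 onward, concatenate the last term with the second-to-last: Oy·y = Oyy, Oyy·Oy = OyyOy, …
Continuing: OyyOyOyyOyyOyOyyOyOyy · OyyOyOyyOyyOy gives term 8.

OyyOyOyyOyyOyOyyOyOyyOyyOyOyyOyyOy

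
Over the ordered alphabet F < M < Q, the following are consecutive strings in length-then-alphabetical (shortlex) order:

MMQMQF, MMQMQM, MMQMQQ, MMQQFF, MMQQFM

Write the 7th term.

Advancing 2 positions from MMQQFM through MMQQFM → MMQQFQ reaches term 7.

MMQQMF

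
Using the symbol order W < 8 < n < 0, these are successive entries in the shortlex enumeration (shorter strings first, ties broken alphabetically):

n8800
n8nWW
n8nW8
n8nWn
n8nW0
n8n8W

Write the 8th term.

n8n8n

Stepping forward 2 times from n8n8W: n8n8W → n8n88, then the target.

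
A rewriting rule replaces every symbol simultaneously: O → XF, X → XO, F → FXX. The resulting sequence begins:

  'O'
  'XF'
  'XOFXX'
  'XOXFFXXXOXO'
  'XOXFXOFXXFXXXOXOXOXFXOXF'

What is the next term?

XOXFXOFXXXOXFFXXXOXOFXXXOXOXOXFXOXFXOXFXOFXXXOXFXOFXX

Replace each of the 24 characters of XOXFXOFXXFXXXOXOXOXFXOXF in place — XO XF XO FXX XO XF FXX XO XO FXX XO XO XO XF XO XF XO XF XO FXX XO XF XO FXX — and concatenate.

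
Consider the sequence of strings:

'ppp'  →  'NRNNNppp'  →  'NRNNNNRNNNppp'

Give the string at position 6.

NRNNNNRNNNNRNNNNRNNNNRNNNppp

The strings grow by a fixed prefix NRNNN each time.
From NRNNNNRNNNppp, 3 further steps: NRNNNNRNNNppp → NRNNNNRNNNNRNNNppp → NRNNNNRNNNNRNNNNRNNNppp → (answer).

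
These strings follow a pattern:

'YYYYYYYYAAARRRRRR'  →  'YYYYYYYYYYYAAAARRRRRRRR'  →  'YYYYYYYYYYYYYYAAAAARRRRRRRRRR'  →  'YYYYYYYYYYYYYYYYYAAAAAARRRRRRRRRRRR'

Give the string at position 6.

YYYYYYYYYYYYYYYYYYYYYYYAAAAAAAARRRRRRRRRRRRRRRR

The n-th term is 3n-1 Y's then n A's then 2n R's, where the shown terms are n = 3, 4, 5, 6.
At n = 8 the blocks have lengths 23, 8, 16.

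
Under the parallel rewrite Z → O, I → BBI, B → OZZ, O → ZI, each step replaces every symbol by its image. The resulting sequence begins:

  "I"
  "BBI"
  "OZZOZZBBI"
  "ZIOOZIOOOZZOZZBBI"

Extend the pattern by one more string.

Rewriting the 17 symbols of ZIOOZIOOOZZOZZBBI one by one yields O BBI ZI ZI O BBI ZI ZI ZI O O ZI O O OZZ OZZ BBI; concatenated:

OBBIZIZIOBBIZIZIZIOOZIOOOZZOZZBBI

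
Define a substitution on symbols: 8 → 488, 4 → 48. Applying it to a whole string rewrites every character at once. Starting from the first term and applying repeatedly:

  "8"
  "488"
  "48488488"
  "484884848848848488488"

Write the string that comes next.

4848848488488484884848848848488488484884848848848488488

φ(484884848848848488488) expands symbol-by-symbol to 48 488 48 488 488 48 488 48 488 488 48 488 488 48 488 48 488 488 48 488 488; joining the 21 pieces gives the next term.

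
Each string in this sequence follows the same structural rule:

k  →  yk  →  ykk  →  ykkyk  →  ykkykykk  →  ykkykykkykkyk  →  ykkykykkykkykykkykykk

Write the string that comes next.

Each term (from the third on) is the previous term followed by the one before it: term 3 = yk·k = ykk.
So term 8 is ykkykykkykkykykkykykk·ykkykykkykkyk.

ykkykykkykkykykkykykkykkykykkykkyk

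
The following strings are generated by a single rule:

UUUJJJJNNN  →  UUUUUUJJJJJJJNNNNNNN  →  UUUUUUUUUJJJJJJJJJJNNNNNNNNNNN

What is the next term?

Reading off run lengths: U runs 3, 6, 9; J runs 4, 7, 10; N runs 3, 7, 11 — each is linear in n (n = 1, 2, …).
Setting n = 4 gives 12, 13, 15 characters in each block.

UUUUUUUUUUUUJJJJJJJJJJJJJNNNNNNNNNNNNNNN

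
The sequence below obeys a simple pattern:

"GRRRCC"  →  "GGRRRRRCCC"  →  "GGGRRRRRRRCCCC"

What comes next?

GGGGRRRRRRRRRCCCCC

Term n consists of n-1 G's, followed by 2n-1 R's, followed by n C's, where the shown terms are n = 2, 3, 4.
For the next term, n = 5, so the run lengths are 4, 9, 5.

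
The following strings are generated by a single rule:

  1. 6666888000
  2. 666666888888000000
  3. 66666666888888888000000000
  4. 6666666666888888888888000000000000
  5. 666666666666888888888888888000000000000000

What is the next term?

Reading off run lengths: 6 runs 4, 6, 8, 10, 12; 8 runs 3, 6, 9, 12, 15; 0 runs 3, 6, 9, 12, 15 — each is linear in n (n = 1, 2, …).
For the next term, n = 6, so the run lengths are 14, 18, 18.

66666666666666888888888888888888000000000000000000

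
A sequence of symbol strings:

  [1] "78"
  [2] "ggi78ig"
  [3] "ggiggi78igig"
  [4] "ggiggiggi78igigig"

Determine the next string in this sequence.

ggiggiggiggi78igigigig

Each term wraps the previous one in ggi on the left and ig on the right.
So the next term is ggi·ggiggiggi78igigig·ig.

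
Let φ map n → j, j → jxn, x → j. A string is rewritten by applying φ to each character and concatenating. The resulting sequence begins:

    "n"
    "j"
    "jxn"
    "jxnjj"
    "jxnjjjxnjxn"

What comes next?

jxnjjjxnjxnjxnjjjxnjj

Rewriting each symbol of jxnjjjxnjxn: j→jxn, x→j, n→j, j→jxn, j→jxn, j→jxn, x→j, n→j, j→jxn, x→j, n→j, which concatenates to jxn j j jxn jxn jxn j j jxn j j.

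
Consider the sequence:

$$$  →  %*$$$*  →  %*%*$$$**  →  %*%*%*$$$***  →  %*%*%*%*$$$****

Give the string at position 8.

%*%*%*%*%*%*%*$$$*******

Every step adds %* to the front and * to the end of the previous string.
From %*%*%*%*$$$****, 3 further steps: %*%*%*%*$$$**** → %*%*%*%*%*$$$***** → %*%*%*%*%*%*$$$****** → (answer).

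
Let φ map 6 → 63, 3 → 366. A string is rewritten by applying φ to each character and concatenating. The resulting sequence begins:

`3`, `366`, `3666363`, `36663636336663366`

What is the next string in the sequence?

36663636336663366633663666363633663666363

φ(36663636336663366) expands symbol-by-symbol to 366 63 63 63 366 63 366 63 366 366 63 63 63 366 366 63 63; joining the 17 pieces gives the next term.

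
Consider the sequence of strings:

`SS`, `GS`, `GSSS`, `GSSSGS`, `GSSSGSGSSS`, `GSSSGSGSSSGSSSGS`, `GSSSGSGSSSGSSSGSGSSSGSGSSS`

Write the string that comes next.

GSSSGSGSSSGSSSGSGSSSGSGSSSGSSSGSGSSSGSSSGS

From term 3 onward, concatenate the last term with the second-to-last: GS·SS = GSSS, GSSS·GS = GSSSGS, …
The next term joins GSSSGSGSSSGSSSGSGSSSGSGSSS and GSSSGSGSSSGSSSGS.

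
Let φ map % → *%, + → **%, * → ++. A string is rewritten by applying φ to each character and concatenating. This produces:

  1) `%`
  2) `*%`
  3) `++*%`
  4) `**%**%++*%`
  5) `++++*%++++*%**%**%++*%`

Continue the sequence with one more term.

Rewriting the 22 symbols of ++++*%++++*%**%**%++*% one by one yields **% **% **% **% ++ *% **% **% **% **% ++ *% ++ ++ *% ++ ++ *% **% **% ++ *%; concatenated:

**%**%**%**%++*%**%**%**%**%++*%++++*%++++*%**%**%++*%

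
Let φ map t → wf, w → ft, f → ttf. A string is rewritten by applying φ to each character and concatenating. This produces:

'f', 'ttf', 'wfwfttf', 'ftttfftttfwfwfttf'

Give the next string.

Rewriting the 17 symbols of ftttfftttfwfwfttf one by one yields ttf wf wf wf ttf ttf wf wf wf ttf ft ttf ft ttf wf wf ttf; concatenated:

ttfwfwfwfttfttfwfwfwfttfftttfftttfwfwfttf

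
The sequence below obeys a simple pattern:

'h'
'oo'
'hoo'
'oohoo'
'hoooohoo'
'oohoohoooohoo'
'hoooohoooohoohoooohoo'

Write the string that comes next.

From term 3 onward, concatenate the second-to-last term with the last: h·oo = hoo, oo·hoo = oohoo, …
So term 8 is oohoohoooohoo·hoooohoooohoohoooohoo.

oohoohoooohoohoooohoooohoohoooohoo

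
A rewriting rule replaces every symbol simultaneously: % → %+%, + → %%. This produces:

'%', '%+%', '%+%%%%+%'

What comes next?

Rewriting each symbol of %+%%%%+%: %→%+%, +→%%, %→%+%, %→%+%, %→%+%, %→%+%, +→%%, %→%+%, which concatenates to %+% %% %+% %+% %+% %+% %% %+%.

%+%%%%+%%+%%+%%+%%%%+%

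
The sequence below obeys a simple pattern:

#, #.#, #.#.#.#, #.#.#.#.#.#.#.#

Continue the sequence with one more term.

#.#.#.#.#.#.#.#.#.#.#.#.#.#.#.#

Each string is two copies of the previous one joined by '.'.
So the next term is two copies of #.#.#.#.#.#.#.# with '.' between the halves.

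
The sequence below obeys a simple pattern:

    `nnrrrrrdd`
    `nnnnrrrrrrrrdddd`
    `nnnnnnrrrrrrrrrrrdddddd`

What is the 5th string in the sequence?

nnnnnnnnnnrrrrrrrrrrrrrrrrrdddddddddd

Term n consists of 2n n's, followed by 3n+2 r's, followed by 2n d's (n = 1, 2, …).
For term 5, n = 5, so the run lengths are 10, 17, 10.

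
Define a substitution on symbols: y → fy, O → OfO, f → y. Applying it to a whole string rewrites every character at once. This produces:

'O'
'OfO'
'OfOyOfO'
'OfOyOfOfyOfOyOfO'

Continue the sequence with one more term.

OfOyOfOfyOfOyOfOyfyOfOyOfOfyOfOyOfO

Applying the rule to each of the 16 symbols of OfOyOfOfyOfOyOfO gives the pieces OfO y OfO fy OfO y OfO y fy OfO y OfO fy OfO y OfO, which concatenate to the answer.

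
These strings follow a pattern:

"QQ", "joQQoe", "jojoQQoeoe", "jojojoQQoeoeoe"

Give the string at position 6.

jojojojojoQQoeoeoeoeoe

Every step adds jo to the front and oe to the end of the previous string.
From jojojoQQoeoeoe, 2 further steps: jojojoQQoeoeoe → jojojojoQQoeoeoeoe → (answer).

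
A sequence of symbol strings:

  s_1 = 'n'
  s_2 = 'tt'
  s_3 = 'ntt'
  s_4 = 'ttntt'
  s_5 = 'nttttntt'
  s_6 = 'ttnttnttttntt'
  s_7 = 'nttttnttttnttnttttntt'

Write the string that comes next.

ttnttnttttnttnttttnttttnttnttttntt

From term 3 onward, concatenate the second-to-last term with the last: n·tt = ntt, tt·ntt = ttntt, …
The next term joins ttnttnttttntt and nttttnttttnttnttttntt.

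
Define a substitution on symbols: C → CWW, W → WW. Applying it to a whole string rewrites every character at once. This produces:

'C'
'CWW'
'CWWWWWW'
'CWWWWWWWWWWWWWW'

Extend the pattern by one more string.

Rewriting the 15 symbols of CWWWWWWWWWWWWWW one by one yields CWW WW WW WW WW WW WW WW WW WW WW WW WW WW WW; concatenated:

CWWWWWWWWWWWWWWWWWWWWWWWWWWWWWW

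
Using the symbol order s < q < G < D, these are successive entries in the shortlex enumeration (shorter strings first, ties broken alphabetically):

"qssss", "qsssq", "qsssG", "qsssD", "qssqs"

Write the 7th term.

qssqG

Stepping forward 2 times from qssqs: qssqs → qssqq, then the target.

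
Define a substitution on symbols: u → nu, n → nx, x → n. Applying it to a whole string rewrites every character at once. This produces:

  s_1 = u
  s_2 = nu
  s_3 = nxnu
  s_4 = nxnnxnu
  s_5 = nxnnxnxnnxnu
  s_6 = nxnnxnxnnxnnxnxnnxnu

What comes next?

Rewriting the 20 symbols of nxnnxnxnnxnnxnxnnxnu one by one yields nx n nx nx n nx n nx nx n nx nx n nx n nx nx n nx nu; concatenated:

nxnnxnxnnxnnxnxnnxnxnnxnnxnxnnxnu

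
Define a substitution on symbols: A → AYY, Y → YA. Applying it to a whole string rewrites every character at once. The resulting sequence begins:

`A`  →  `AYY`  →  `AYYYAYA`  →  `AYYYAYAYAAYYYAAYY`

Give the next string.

AYYYAYAYAAYYYAAYYYAAYYAYYYAYAYAAYYAYYYAYA

φ(AYYYAYAYAAYYYAAYY) expands symbol-by-symbol to AYY YA YA YA AYY YA AYY YA AYY AYY YA YA YA AYY AYY YA YA; joining the 17 pieces gives the next term.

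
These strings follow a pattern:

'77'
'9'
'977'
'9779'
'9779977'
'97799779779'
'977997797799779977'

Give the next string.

97799779779977997797799779779

This is a Fibonacci-style word recurrence s(k) = s(k−1)·s(k−2): e.g. 9·77 = 977.
The next term joins 977997797799779977 and 97799779779.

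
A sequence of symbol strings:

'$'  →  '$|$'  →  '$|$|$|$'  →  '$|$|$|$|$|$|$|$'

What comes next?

Every step duplicates the string with '|' between the halves.
Doubling $|$|$|$|$|$|$|$ with '|' between the halves:

$|$|$|$|$|$|$|$|$|$|$|$|$|$|$|$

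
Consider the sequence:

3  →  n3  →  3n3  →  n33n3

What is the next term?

From term 3 onward, concatenate the second-to-last term with the last: 3·n3 = 3n3, n3·3n3 = n33n3, …
So term 5 is 3n3·n33n3.

3n3n33n3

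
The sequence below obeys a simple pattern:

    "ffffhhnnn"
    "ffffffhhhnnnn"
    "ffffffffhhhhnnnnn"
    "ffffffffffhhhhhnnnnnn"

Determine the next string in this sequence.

Each string has the form f^{2n} h^{n} n^{n+1}, where the shown terms are n = 2, 3, 4, 5.
For the next term, n = 6, so the run lengths are 12, 6, 7.

ffffffffffffhhhhhhnnnnnnn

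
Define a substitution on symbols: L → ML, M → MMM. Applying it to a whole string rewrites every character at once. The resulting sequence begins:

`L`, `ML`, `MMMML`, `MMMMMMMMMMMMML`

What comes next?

MMMMMMMMMMMMMMMMMMMMMMMMMMMMMMMMMMMMMMMML

φ(MMMMMMMMMMMMML) expands symbol-by-symbol to MMM MMM MMM MMM MMM MMM MMM MMM MMM MMM MMM MMM MMM ML; joining the 14 pieces gives the next term.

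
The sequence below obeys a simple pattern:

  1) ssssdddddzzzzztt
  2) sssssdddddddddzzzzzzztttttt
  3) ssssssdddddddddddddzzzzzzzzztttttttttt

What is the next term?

sssssssdddddddddddddddddzzzzzzzzzzztttttttttttttt

Each string has the form s^{n+3} d^{4n+1} z^{2n+3} t^{4n-2} (n = 1, 2, …).
At n = 4 the blocks have lengths 7, 17, 11, 14.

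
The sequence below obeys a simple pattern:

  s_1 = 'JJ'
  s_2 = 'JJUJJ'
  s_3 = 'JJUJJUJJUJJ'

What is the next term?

Each string is two copies of the previous one joined by 'U'.
Doubling JJUJJUJJUJJ with 'U' between the halves:

JJUJJUJJUJJUJJUJJUJJUJJ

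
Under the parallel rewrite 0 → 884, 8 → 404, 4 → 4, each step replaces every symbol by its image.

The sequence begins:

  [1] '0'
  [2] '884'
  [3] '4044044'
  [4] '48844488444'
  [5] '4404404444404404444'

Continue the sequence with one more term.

448844488444444884448844444

Replace each of the 19 characters of 4404404444404404444 in place — 4 4 884 4 4 884 4 4 4 4 4 884 4 4 884 4 4 4 4 — and concatenate.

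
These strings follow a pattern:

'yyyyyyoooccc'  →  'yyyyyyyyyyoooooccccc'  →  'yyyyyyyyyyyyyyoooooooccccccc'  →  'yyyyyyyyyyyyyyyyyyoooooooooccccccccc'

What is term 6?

yyyyyyyyyyyyyyyyyyyyyyyyyyoooooooooooooccccccccccccc

The n-th term is 4n+2 y's then 2n+1 o's then 2n+1 c's (n = 1, 2, …).
Setting n = 6 gives 26, 13, 13 characters in each block.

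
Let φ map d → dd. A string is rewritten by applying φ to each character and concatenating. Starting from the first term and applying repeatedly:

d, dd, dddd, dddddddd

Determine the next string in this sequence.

Rewriting each symbol of dddddddd: d→dd, d→dd, d→dd, d→dd, d→dd, d→dd, d→dd, d→dd, which concatenates to dd dd dd dd dd dd dd dd.

dddddddddddddddd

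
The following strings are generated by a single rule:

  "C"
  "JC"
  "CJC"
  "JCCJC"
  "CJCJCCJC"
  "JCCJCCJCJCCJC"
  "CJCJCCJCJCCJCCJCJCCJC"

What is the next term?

JCCJCCJCJCCJCCJCJCCJCJCCJCCJCJCCJC

Each term (from the third on) is the two preceding terms concatenated in order: term 3 = C·JC = CJC.
So term 8 is JCCJCCJCJCCJC·CJCJCCJCJCCJCCJCJCCJC.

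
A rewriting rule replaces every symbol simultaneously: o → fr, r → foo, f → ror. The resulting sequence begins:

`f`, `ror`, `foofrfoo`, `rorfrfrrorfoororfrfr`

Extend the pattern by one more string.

foofrfoororfoororfoofoofrfoororfrfrfoofrfoororfoororfoo

Applying the rule to each of the 20 symbols of rorfrfrrorfoororfrfr gives the pieces foo fr foo ror foo ror foo foo fr foo ror fr fr foo fr foo ror foo ror foo, which concatenate to the answer.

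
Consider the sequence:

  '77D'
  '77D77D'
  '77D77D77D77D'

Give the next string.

s(k+1) = s(k)·s(k) — each term doubles the last.
Doubling 77D77D77D77D:

77D77D77D77D77D77D77D77D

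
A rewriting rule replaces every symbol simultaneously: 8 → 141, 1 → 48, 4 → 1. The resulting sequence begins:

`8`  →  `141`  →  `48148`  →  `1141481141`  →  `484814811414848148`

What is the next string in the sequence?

Applying the rule to each of the 18 symbols of 484814811414848148 gives the pieces 1 141 1 141 48 1 141 48 48 1 48 1 141 1 141 48 1 141, which concatenate to the answer.

11411141481141484814811411141481141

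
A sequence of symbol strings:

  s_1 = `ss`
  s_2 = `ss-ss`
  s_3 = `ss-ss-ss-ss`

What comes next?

Each string is two copies of the previous one joined by '-'.
Doubling ss-ss-ss-ss with '-' between the halves:

ss-ss-ss-ss-ss-ss-ss-ss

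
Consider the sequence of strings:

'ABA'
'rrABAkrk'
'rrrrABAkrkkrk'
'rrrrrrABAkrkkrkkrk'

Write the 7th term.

rrrrrrrrrrrrABAkrkkrkkrkkrkkrkkrk

s(k+1) = rr·s(k)·krk, so each term gains rr as a prefix and krk as a suffix.
From rrrrrrABAkrkkrkkrk, 3 further steps: rrrrrrABAkrkkrkkrk → rrrrrrrrABAkrkkrkkrkkrk → rrrrrrrrrrABAkrkkrkkrkkrkkrk → (answer).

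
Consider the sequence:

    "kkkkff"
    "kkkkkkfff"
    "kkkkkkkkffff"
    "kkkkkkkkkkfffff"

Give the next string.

kkkkkkkkkkkkffffff

Term n consists of 2n k's, followed by n f's, where the shown terms are n = 2, 3, 4, 5.
At n = 6 the blocks have lengths 12, 6.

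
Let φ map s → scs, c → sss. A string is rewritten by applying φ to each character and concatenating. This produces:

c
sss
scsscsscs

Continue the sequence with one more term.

Apply φ to scsscsscs symbol by symbol: s→scs, c→sss, s→scs, s→scs, c→sss, s→scs, s→scs, c→sss, s→scs; joined: scs sss scs scs sss scs scs sss scs.

scssssscsscssssscsscssssscs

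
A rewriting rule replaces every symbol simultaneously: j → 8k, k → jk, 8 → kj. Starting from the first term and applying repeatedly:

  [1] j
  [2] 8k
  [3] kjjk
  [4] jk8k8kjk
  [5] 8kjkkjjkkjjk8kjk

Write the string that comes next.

kjjk8kjkjk8k8kjkjk8k8kjkkjjk8kjk

φ(8kjkkjjkkjjk8kjk) expands symbol-by-symbol to kj jk 8k jk jk 8k 8k jk jk 8k 8k jk kj jk 8k jk; joining the 16 pieces gives the next term.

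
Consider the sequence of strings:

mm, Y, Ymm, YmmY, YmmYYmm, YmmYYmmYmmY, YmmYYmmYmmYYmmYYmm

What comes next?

From term 3 onward, concatenate the last term with the second-to-last: Y·mm = Ymm, Ymm·Y = YmmY, …
Continuing: YmmYYmmYmmYYmmYYmm · YmmYYmmYmmY gives term 8.

YmmYYmmYmmYYmmYYmmYmmYYmmYmmY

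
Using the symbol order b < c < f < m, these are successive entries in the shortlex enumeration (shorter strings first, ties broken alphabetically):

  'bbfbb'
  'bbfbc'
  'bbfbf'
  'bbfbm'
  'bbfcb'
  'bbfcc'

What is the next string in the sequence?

The successor of bbfcc increments the rightmost position that isn't already m and resets every position after it to b.

bbfcf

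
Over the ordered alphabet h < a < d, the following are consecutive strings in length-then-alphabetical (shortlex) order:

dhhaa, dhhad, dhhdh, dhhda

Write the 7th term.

dhaha

Continuing the enumeration 3 steps past dhhda: dhhda → dhhdd → dhahh → (answer).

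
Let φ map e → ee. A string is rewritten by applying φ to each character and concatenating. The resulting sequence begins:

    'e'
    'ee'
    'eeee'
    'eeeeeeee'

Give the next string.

Apply φ to eeeeeeee symbol by symbol: e→ee, e→ee, e→ee, e→ee, e→ee, e→ee, e→ee, e→ee; joined: ee ee ee ee ee ee ee ee.

eeeeeeeeeeeeeeee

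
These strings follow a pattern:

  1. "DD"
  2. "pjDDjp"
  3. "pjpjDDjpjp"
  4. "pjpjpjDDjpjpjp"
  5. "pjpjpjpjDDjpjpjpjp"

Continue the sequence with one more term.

pjpjpjpjpjDDjpjpjpjpjp

s(k+1) = pj·s(k)·jp, so each term gains pj as a prefix and jp as a suffix.
One more step from pjpjpjpjDDjpjpjpjp gives the answer.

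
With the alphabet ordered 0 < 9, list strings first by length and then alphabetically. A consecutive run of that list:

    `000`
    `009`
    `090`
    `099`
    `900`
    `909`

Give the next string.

990

The successor of 909 increments the rightmost position that isn't already 9 and resets every position after it to 0.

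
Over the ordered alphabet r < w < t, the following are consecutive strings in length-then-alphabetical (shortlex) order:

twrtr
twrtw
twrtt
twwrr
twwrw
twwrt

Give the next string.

twwwr

Treat twwrt as a base-3 numeral over the given alphabet and add one, carrying through any trailing t's.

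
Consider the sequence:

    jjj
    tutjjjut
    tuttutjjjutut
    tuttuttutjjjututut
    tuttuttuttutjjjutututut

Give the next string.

Each term wraps the previous one in tut on the left and ut on the right.
Applying this once more to tuttuttuttutjjjutututut:

tuttuttuttuttutjjjututututut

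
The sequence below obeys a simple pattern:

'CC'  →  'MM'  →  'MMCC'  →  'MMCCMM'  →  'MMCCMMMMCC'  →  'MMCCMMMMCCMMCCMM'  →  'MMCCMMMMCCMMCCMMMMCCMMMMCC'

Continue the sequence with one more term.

This is a Fibonacci-style word recurrence s(k) = s(k−1)·s(k−2): e.g. MM·CC = MMCC.
Continuing: MMCCMMMMCCMMCCMMMMCCMMMMCC · MMCCMMMMCCMMCCMM gives term 8.

MMCCMMMMCCMMCCMMMMCCMMMMCCMMCCMMMMCCMMCCMM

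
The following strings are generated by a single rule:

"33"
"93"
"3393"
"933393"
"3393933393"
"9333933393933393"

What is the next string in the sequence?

33939333939333933393933393

Each term (from the third on) is the two preceding terms concatenated in order: term 3 = 33·93 = 3393.
So term 7 is 3393933393·9333933393933393.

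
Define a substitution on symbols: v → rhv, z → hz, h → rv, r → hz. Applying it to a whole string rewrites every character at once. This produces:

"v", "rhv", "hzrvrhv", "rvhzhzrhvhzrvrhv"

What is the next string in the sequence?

hzrhvrvhzrvhzhzrvrhvrvhzhzrhvhzrvrhv

Replace each of the 16 characters of rvhzhzrhvhzrvrhv in place — hz rhv rv hz rv hz hz rv rhv rv hz hz rhv hz rv rhv — and concatenate.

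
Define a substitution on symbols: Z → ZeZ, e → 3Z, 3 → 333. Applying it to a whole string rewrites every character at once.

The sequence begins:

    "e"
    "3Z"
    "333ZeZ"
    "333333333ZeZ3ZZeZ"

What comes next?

φ(333333333ZeZ3ZZeZ) expands symbol-by-symbol to 333 333 333 333 333 333 333 333 333 ZeZ 3Z ZeZ 333 ZeZ ZeZ 3Z ZeZ; joining the 17 pieces gives the next term.

333333333333333333333333333ZeZ3ZZeZ333ZeZZeZ3ZZeZ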